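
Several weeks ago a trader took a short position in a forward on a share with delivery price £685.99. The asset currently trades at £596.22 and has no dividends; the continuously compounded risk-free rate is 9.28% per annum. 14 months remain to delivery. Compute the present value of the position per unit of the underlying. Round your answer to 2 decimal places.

Current fair forward for the remaining 14 months: F = S·e^(r·T), r = 0.0928
F = 596.22 · e^(0.0928 × 14/12) = 596.22 × 1.114345 = 664.3948
Value of long forward = (F − K)·e^(−rT) = (664.3948 − 685.99) · e^(−0.0928·14/12)
= -21.5952 × 0.897388 = -19.38
Short position value = −(long value) = £19.38

£19.38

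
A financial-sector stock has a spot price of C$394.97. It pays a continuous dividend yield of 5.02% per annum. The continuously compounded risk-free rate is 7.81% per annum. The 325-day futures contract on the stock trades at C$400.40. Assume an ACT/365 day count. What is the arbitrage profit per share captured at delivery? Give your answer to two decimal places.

Fair futures: F* = S·e^(carry·T), with carry = (r − q) = 0.0781 − 0.0502 = 0.0279
F* = 394.97 · e^(0.0279 × 325/365) = 394.97 · e^0.024842 = 394.97 × 1.025153 = C$404.9047
Market C$400.40 < fair C$404.9047: forward underpriced → reverse cash-and-carry (short spot, go long the forward).
At maturity, profit = |F_mkt − F*| = |400.40 − 404.9047| = C$4.50 per share

C$4.50 per share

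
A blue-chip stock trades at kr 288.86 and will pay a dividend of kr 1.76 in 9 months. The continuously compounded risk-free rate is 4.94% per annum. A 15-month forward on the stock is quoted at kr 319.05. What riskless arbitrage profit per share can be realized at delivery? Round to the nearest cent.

PV(dividends) I = 1.76·e^(−0.0494·9/12) = 1.6960
Fair forward F* = (S − I)·e^(rT) = (288.86 − 1.6960)·e^0.061750 = 287.1640 × 1.063696 = 305.4552
Market kr 319.05 > fair 305.4552: forward overpriced → cash-and-carry (borrow at r, buy the stock and collect the dividends, short the forward).
Profit at T = |F_mkt − F*| = |319.05 − 305.4552| = kr 13.59 per share

kr 13.59 per share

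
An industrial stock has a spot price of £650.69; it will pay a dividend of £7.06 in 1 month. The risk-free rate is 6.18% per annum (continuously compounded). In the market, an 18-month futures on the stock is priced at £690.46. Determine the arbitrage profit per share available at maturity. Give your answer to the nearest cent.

PV(dividends) I = 7.06·e^(−0.0618·1/12) = 7.0237
Fair futures F* = (S − I)·e^(rT) = (650.69 − 7.0237)·e^0.092700 = 643.6663 × 1.097133 = 706.1875
Market £690.46 < fair 706.1875: forward underpriced → reverse cash-and-carry (short the stock, invest proceeds at r, pay the dividends, go long the forward).
Profit at T = |F_mkt − F*| = |690.46 − 706.1875| = £15.73 per share

£15.73 per share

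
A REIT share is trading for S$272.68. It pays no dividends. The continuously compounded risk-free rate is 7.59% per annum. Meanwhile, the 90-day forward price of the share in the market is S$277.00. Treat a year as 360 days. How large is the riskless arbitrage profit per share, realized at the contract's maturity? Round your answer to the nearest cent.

Fair forward: F* = S·e^(carry·T), with carry = r = 0.0759
F* = 272.68 · e^(0.0759 × 90/360) = 272.68 · e^0.018975 = 272.68 × 1.019156 = S$277.9035
Market S$277.00 < fair S$277.9035: forward underpriced → reverse cash-and-carry (short spot, go long the forward).
At maturity, profit = |F_mkt − F*| = |277.00 − 277.9035| = S$0.90 per share

S$0.90 per share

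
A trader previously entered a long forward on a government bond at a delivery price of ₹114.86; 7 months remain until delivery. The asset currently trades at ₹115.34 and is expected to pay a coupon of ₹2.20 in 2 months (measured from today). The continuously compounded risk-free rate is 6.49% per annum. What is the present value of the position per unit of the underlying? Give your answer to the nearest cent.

PV(remaining coupons) I = 2.20·e^(−0.0649·2/12) = 2.1763
Current forward F = (S − I)·e^(rT) = (115.34 − 2.1763)·e^(0.0649·7/12) = 113.1637 × 1.038584 = 117.5300
Value (long) = (F − K)·e^(−rT) = (117.5300 − 114.86) × 0.962849 = 2.5708
Value = ₹2.57

₹2.57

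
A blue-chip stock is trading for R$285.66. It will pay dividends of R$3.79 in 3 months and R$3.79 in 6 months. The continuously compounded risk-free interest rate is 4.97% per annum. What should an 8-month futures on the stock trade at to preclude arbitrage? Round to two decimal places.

PV(dividends) I = 3.79·e^(−0.0497·3/12) + 3.79·e^(−0.0497·6/12)
I = 3.7432 + 3.6970 = 7.4402
F = (S − I)·e^(rT) = (285.66 − 7.4402) · e^(0.0497·8/12)
= 278.2198 · e^0.033133 = 278.2198 × 1.033688 = R$287.59

R$287.59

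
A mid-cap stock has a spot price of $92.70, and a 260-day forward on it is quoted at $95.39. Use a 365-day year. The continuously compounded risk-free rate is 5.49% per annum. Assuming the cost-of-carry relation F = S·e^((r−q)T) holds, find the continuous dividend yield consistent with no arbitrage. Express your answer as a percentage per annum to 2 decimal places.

1.47%

From F = S·e^((r−q)T): (r − q) = ln(F/S)/T
ln(95.39/92.70) = ln(1.029018) = 0.028605
(r − q) = 0.028605 / (260/365) = 0.040157
q = r − ln(F/S)/T = 0.0549 − 0.040157 = 0.014743
q = 1.47%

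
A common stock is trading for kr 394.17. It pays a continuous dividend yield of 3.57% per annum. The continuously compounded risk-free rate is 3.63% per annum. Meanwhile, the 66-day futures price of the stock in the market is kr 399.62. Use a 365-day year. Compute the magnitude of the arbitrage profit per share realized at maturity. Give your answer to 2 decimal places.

kr 5.41 per share

Fair futures: F* = S·e^(carry·T), with carry = (r − q) = 0.0363 − 0.0357 = 0.0006
F* = 394.17 · e^(0.0006 × 66/365) = 394.17 · e^0.000108 = 394.17 × 1.000108 = kr 394.2126
Market kr 399.62 > fair kr 394.2126: forward overpriced → cash-and-carry (buy spot, short the forward).
At maturity, profit = |F_mkt − F*| = |399.62 − 394.2126| = kr 5.41 per share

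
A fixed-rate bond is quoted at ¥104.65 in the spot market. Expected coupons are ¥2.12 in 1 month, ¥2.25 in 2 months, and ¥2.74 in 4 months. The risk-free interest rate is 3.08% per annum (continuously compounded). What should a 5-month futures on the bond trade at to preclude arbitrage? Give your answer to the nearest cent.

PV(coupons) I = 2.12·e^(−0.0308·1/12) + 2.25·e^(−0.0308·2/12) + 2.74·e^(−0.0308·4/12)
I = 2.1146 + 2.2385 + 2.7120 = 7.0651
F = (S − I)·e^(rT) = (104.65 − 7.0651) · e^(0.0308·5/12)
= 97.5849 · e^0.012833 = 97.5849 × 1.012916 = ¥98.85

¥98.85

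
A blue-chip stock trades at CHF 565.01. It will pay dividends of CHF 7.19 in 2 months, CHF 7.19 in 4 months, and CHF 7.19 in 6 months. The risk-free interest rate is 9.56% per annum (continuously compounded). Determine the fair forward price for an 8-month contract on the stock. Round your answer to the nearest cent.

CHF 579.92

PV(dividends) I = 7.19·e^(−0.0956·2/12) + 7.19·e^(−0.0956·4/12) + 7.19·e^(−0.0956·6/12)
I = 7.0763 + 6.9645 + 6.8544 = 20.8952
F = (S − I)·e^(rT) = (565.01 − 20.8952) · e^(0.0956·8/12)
= 544.1148 · e^0.063733 = 544.1148 × 1.065808 = CHF 579.92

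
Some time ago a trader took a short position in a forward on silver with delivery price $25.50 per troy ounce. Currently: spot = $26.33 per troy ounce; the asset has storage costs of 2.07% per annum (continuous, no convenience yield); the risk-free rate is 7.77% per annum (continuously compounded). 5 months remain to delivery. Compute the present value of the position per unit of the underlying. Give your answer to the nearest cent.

-$1.87 per troy ounce

Current fair forward for the remaining 5 months: F = S·e^((r + u)·T), (r + u) = 0.0777 + 0.0207 = 0.0984
F = 26.33 · e^(0.0984 × 5/12) = 26.33 × 1.041852 = 27.4320
Value of long forward = (F − K)·e^(−rT) = (27.4320 − 25.50) · e^(−0.0777·5/12)
= 1.9320 × 0.968143 = 1.87
Short position value = −(long value) = -$1.87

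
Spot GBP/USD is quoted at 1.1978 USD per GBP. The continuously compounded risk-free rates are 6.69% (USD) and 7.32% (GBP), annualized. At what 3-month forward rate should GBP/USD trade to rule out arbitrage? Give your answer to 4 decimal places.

1.1959

F = S·e^((r_USD − r_GBP)T) = 1.1978 · e^((0.0669 − 0.0732) × 3/12)
= 1.1978 · e^-0.001575 = 1.1978 × 0.998426
F = 1.1959 USD per GBP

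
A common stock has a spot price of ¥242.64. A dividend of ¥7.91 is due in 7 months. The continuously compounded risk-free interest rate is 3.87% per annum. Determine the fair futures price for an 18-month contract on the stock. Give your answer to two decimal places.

¥248.95

PV(dividends) I = 7.91·e^(−0.0387·7/12)
I = 7.7334
F = (S − I)·e^(rT) = (242.64 − 7.7334) · e^(0.0387·18/12)
= 234.9066 · e^0.058050 = 234.9066 × 1.059768 = ¥248.95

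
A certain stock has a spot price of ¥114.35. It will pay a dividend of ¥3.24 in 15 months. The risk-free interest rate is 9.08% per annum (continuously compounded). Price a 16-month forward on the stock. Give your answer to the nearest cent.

¥125.80

PV(dividends) I = 3.24·e^(−0.0908·15/12)
I = 2.8924
F = (S − I)·e^(rT) = (114.35 − 2.8924) · e^(0.0908·16/12)
= 111.4576 · e^0.121067 = 111.4576 × 1.128701 = ¥125.80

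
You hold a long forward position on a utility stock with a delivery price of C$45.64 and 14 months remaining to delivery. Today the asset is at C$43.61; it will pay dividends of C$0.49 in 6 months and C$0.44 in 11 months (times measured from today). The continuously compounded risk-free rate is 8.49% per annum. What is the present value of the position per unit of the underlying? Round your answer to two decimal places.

PV(remaining dividends) I = 0.49·e^(−0.0849·6/12) + 0.44·e^(−0.0849·11/12) = 0.8767
Current forward F = (S − I)·e^(rT) = (43.61 − 0.8767)·e^(0.0849·14/12) = 42.7333 × 1.104122 = 47.1828
Value (long) = (F − K)·e^(−rT) = (47.1828 − 45.64) × 0.905697 = 1.3973
Value = C$1.40

C$1.40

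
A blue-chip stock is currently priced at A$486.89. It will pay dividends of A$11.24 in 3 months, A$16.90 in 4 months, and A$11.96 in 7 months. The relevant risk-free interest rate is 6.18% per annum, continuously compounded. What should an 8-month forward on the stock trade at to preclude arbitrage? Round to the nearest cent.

PV(dividends) I = 11.24·e^(−0.0618·3/12) + 16.90·e^(−0.0618·4/12) + 11.96·e^(−0.0618·7/12)
I = 11.0677 + 16.5554 + 11.5365 = 39.1596
F = (S − I)·e^(rT) = (486.89 − 39.1596) · e^(0.0618·8/12)
= 447.7304 · e^0.041200 = 447.7304 × 1.042060 = A$466.56

A$466.56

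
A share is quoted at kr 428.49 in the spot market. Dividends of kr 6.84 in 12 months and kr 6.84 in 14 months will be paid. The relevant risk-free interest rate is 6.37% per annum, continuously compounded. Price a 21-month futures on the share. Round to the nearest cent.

PV(dividends) I = 6.84·e^(−0.0637·12/12) + 6.84·e^(−0.0637·14/12)
I = 6.4179 + 6.3501 = 12.7680
F = (S − I)·e^(rT) = (428.49 − 12.7680) · e^(0.0637·21/12)
= 415.7220 · e^0.111475 = 415.7220 × 1.117926 = kr 464.75

kr 464.75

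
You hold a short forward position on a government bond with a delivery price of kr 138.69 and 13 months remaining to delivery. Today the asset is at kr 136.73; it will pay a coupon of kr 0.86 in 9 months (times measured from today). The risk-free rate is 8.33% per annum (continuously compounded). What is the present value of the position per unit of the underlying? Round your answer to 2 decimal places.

PV(remaining coupons) I = 0.86·e^(−0.0833·9/12) = 0.8079
Current forward F = (S − I)·e^(rT) = (136.73 − 0.8079)·e^(0.0833·13/12) = 135.9221 × 1.094439 = 148.7584
Value (long) = (F − K)·e^(−rT) = (148.7584 − 138.69) × 0.913710 = 9.1996
Short position value = −(long value) = -kr 9.20

-kr 9.20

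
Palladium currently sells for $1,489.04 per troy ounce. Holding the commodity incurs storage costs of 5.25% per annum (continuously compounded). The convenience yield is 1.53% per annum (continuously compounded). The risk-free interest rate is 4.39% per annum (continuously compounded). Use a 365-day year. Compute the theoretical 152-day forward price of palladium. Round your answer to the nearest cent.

$1,540.19 per troy ounce

Net carry = r + u − y = 0.0439 + 0.0525 − 0.0153 = 0.0811
F = S·e^((r+u−y)T) = 1489.04 · e^(0.0811 × 152/365) = 1489.04 · e^0.03377315
= 1489.04 × 1.03434994 = $1,540.19 per troy ounce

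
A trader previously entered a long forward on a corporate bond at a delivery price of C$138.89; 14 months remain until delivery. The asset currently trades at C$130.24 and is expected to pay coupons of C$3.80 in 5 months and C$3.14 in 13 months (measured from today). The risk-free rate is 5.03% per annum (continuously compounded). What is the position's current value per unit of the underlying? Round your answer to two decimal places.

PV(remaining coupons) I = 3.80·e^(−0.0503·5/12) + 3.14·e^(−0.0503·13/12) = 6.6947
Current forward F = (S − I)·e^(rT) = (130.24 − 6.6947)·e^(0.0503·14/12) = 123.5453 × 1.060439 = 131.0123
Value (long) = (F − K)·e^(−rT) = (131.0123 − 138.89) × 0.943005 = -7.4287
Value = -C$7.43

-C$7.43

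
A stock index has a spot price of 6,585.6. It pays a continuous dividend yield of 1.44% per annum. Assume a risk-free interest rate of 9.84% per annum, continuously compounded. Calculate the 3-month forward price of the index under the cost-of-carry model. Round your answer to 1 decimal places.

F = S·e^((r − q)T) = 6585.6 · e^((0.0984 − 0.0144) × 3/12)
= 6585.6 · e^0.021000 = 6585.6 × 1.021222
F = 6,725.4

6,725.4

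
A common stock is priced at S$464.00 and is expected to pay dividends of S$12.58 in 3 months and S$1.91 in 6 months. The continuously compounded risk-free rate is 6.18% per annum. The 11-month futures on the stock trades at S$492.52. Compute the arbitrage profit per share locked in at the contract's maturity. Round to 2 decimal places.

S$16.54 per share

PV(dividends) I = 12.58·e^(−0.0618·3/12) + 1.91·e^(−0.0618·6/12) = 14.2390
Fair futures F* = (S − I)·e^(rT) = (464.00 − 14.2390)·e^0.056650 = 449.7610 × 1.058285 = 475.9753
Market S$492.52 > fair 475.9753: forward overpriced → cash-and-carry (borrow at r, buy the stock and collect the dividends, short the forward).
Profit at T = |F_mkt − F*| = |492.52 − 475.9753| = S$16.54 per share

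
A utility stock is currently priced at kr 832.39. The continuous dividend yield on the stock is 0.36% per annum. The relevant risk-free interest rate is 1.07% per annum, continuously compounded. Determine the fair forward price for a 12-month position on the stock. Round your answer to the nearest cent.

kr 838.32

F = S·e^((r − q)T) = 832.39 · e^((0.0107 − 0.0036) × 12/12)
= 832.39 · e^0.007100 = 832.39 × 1.007125
F = kr 838.32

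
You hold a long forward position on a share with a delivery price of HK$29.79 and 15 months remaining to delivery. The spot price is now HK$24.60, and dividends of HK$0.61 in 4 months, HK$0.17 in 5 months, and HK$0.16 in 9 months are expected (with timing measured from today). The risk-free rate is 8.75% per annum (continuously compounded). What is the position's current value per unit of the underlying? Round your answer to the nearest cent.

-HK$3.01

PV(remaining dividends) I = 0.61·e^(−0.0875·4/12) + 0.17·e^(−0.0875·5/12) + 0.16·e^(−0.0875·9/12) = 0.9062
Current forward F = (S − I)·e^(rT) = (24.60 − 0.9062)·e^(0.0875·15/12) = 23.6938 × 1.115581 = 26.4324
Value (long) = (F − K)·e^(−rT) = (26.4324 − 29.79) × 0.896394 = -3.0097
Value = -HK$3.01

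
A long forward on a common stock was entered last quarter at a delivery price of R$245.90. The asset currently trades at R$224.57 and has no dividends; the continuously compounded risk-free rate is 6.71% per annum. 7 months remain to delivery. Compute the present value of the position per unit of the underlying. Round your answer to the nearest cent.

-R$11.89

Current fair forward for the remaining 7 months: F = S·e^(r·T), r = 0.0671
F = 224.57 · e^(0.0671 × 7/12) = 224.57 × 1.039918 = 233.5344
Value of long forward = (F − K)·e^(−rT) = (233.5344 − 245.90) · e^(−0.0671·7/12)
= -12.3656 × 0.961614 = -11.89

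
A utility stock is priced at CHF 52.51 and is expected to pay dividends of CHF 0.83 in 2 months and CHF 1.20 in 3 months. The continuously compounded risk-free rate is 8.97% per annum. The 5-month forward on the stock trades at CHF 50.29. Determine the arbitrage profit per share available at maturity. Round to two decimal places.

CHF 2.15 per share

PV(dividends) I = 0.83·e^(−0.0897·2/12) + 1.20·e^(−0.0897·3/12) = 1.9911
Fair forward F* = (S − I)·e^(rT) = (52.51 − 1.9911)·e^0.037375 = 50.5189 × 1.038082 = 52.4428
Market CHF 50.29 < fair 52.4428: forward underpriced → reverse cash-and-carry (short the stock, invest proceeds at r, pay the dividends, go long the forward).
Profit at T = |F_mkt − F*| = |50.29 − 52.4428| = CHF 2.15 per share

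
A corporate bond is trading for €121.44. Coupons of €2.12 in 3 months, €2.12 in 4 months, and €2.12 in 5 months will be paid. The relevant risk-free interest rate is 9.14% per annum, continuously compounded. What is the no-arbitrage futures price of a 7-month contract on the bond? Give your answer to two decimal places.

PV(coupons) I = 2.12·e^(−0.0914·3/12) + 2.12·e^(−0.0914·4/12) + 2.12·e^(−0.0914·5/12)
I = 2.0721 + 2.0564 + 2.0408 = 6.1693
F = (S − I)·e^(rT) = (121.44 − 6.1693) · e^(0.0914·7/12)
= 115.2707 · e^0.053317 = 115.2707 × 1.054764 = €121.58

€121.58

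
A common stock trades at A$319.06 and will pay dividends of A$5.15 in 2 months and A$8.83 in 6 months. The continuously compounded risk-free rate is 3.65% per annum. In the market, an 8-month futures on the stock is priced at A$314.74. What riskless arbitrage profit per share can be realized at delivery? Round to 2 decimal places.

A$1.95 per share

PV(dividends) I = 5.15·e^(−0.0365·2/12) + 8.83·e^(−0.0365·6/12) = 13.7891
Fair futures F* = (S − I)·e^(rT) = (319.06 − 13.7891)·e^0.024333 = 305.2709 × 1.024631 = 312.7900
Market A$314.74 > fair 312.7900: forward overpriced → cash-and-carry (borrow at r, buy the stock and collect the dividends, short the forward).
Profit at T = |F_mkt − F*| = |314.74 − 312.7900| = A$1.95 per share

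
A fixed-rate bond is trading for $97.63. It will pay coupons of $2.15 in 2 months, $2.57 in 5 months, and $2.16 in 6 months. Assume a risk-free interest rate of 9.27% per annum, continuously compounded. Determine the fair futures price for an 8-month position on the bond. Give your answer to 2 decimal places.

$96.78

PV(coupons) I = 2.15·e^(−0.0927·2/12) + 2.57·e^(−0.0927·5/12) + 2.16·e^(−0.0927·6/12)
I = 2.1170 + 2.4726 + 2.0622 = 6.6518
F = (S − I)·e^(rT) = (97.63 − 6.6518) · e^(0.0927·8/12)
= 90.9782 · e^0.061800 = 90.9782 × 1.063750 = $96.78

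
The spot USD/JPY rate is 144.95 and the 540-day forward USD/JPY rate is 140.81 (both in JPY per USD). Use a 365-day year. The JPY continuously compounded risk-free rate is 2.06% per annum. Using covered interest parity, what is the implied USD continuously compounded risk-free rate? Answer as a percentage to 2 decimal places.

4.02%

F = S·e^((r_JPY − r_USD)T) ⇒ r_USD = r_JPY − ln(F/S)/T
ln(140.81/144.95) = -0.028977; /(540/365) = -0.019586
r_USD = 0.0206 + 0.019586 = 0.040186
r_USD = 4.02%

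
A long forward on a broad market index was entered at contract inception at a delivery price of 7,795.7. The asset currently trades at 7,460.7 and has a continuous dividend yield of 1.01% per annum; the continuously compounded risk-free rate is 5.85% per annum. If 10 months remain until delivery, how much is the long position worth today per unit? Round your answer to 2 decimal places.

-26.61

Current fair forward for the remaining 10 months: F = S·e^((r − q)·T), (r − q) = 0.0585 − 0.0101 = 0.0484
F = 7460.7 · e^(0.0484 × 10/12) = 7460.7 × 1.04115777 = 7767.7658
Value of long forward = (F − K)·e^(−rT) = (7767.7658 − 7795.7) · e^(−0.0585·10/12)
= -27.9342 × 0.95241920 = -26.61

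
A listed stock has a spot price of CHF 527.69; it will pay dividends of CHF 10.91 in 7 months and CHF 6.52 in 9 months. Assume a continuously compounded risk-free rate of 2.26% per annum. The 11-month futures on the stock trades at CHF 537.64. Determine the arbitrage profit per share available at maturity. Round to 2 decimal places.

CHF 16.44 per share

PV(dividends) I = 10.91·e^(−0.0226·7/12) + 6.52·e^(−0.0226·9/12) = 17.1775
Fair futures F* = (S − I)·e^(rT) = (527.69 − 17.1775)·e^0.020717 = 510.5125 × 1.020933 = 521.1991
Market CHF 537.64 > fair 521.1991: forward overpriced → cash-and-carry (borrow at r, buy the stock and collect the dividends, short the forward).
Profit at T = |F_mkt − F*| = |537.64 − 521.1991| = CHF 16.44 per share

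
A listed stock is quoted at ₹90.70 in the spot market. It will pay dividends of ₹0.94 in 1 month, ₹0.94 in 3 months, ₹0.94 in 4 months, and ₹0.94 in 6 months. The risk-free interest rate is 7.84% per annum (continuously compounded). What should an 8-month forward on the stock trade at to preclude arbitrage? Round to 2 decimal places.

₹91.69

PV(dividends) I = 0.94·e^(−0.0784·1/12) + 0.94·e^(−0.0784·3/12) + 0.94·e^(−0.0784·4/12) + 0.94·e^(−0.0784·6/12)
I = 0.9339 + 0.9218 + 0.9158 + 0.9039 = 3.6754
F = (S − I)·e^(rT) = (90.70 − 3.6754) · e^(0.0784·8/12)
= 87.0246 · e^0.052267 = 87.0246 × 1.053657 = ₹91.69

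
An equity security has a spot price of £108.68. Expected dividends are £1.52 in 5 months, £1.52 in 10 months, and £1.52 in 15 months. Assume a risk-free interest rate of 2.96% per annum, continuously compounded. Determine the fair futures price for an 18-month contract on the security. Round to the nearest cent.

£108.96

PV(dividends) I = 1.52·e^(−0.0296·5/12) + 1.52·e^(−0.0296·10/12) + 1.52·e^(−0.0296·15/12)
I = 1.5014 + 1.4830 + 1.4648 = 4.4492
F = (S − I)·e^(rT) = (108.68 − 4.4492) · e^(0.0296·18/12)
= 104.2308 · e^0.044400 = 104.2308 × 1.045400 = £108.96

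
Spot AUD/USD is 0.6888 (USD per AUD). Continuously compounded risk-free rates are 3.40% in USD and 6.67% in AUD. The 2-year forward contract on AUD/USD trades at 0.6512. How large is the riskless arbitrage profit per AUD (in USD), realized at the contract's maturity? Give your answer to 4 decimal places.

Fair forward: F* = S·e^(carry·T), with carry = (r_USD − r_AUD) = 0.0340 − 0.0667 = -0.0327
F* = 0.6888 · e^(-0.0327 × 2) = 0.6888 · e^-0.065400 = 0.6888 × 0.936693 = 0.6452
Market 0.6512 > fair 0.6452: forward overpriced → cash-and-carry (buy spot, short the forward).
At maturity, profit = |F_mkt − F*| = |0.6512 − 0.6452| = 0.0060 per AUD (in USD)

0.0060 per AUD (in USD)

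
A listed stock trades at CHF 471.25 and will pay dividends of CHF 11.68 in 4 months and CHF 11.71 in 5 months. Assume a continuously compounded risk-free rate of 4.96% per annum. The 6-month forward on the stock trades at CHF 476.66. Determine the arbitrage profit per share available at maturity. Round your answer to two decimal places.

CHF 17.11 per share

PV(dividends) I = 11.68·e^(−0.0496·4/12) + 11.71·e^(−0.0496·5/12) = 22.9590
Fair forward F* = (S − I)·e^(rT) = (471.25 − 22.9590)·e^0.024800 = 448.2910 × 1.025110 = 459.5476
Market CHF 476.66 > fair 459.5476: forward overpriced → cash-and-carry (borrow at r, buy the stock and collect the dividends, short the forward).
Profit at T = |F_mkt − F*| = |476.66 − 459.5476| = CHF 17.11 per share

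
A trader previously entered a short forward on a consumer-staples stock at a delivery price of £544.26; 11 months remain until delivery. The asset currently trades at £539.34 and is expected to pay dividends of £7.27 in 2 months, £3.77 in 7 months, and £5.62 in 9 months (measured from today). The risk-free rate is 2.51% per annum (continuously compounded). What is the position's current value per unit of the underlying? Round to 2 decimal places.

£9.01

PV(remaining dividends) I = 7.27·e^(−0.0251·2/12) + 3.77·e^(−0.0251·7/12) + 5.62·e^(−0.0251·9/12) = 16.4700
Current forward F = (S − I)·e^(rT) = (539.34 − 16.4700)·e^(0.0251·11/12) = 522.8700 × 1.023275 = 535.0398
Value (long) = (F − K)·e^(−rT) = (535.0398 − 544.26) × 0.977254 = -9.0105
Short position value = −(long value) = £9.01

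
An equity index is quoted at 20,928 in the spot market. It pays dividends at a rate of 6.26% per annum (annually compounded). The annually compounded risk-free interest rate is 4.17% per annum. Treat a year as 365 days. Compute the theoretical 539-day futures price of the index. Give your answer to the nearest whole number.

F = S · (1+r)^T / (1+q)^T
= 20928 × 1.062187 / 1.093807 = 20928 × 0.971092
F = 20,323

20,323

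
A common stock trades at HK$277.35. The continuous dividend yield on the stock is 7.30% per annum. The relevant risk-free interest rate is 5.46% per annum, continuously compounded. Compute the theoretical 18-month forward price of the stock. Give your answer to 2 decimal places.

F = S·e^((r − q)T) = 277.35 · e^((0.0546 − 0.0730) × 18/12)
= 277.35 · e^-0.027600 = 277.35 × 0.972777
F = HK$269.80

HK$269.80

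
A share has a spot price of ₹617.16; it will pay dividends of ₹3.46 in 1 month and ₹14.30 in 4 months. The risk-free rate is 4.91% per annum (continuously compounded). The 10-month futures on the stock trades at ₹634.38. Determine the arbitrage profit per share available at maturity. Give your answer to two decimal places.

PV(dividends) I = 3.46·e^(−0.0491·1/12) + 14.30·e^(−0.0491·4/12) = 17.5137
Fair futures F* = (S − I)·e^(rT) = (617.16 − 17.5137)·e^0.040917 = 599.6463 × 1.041766 = 624.6911
Market ₹634.38 > fair 624.6911: forward overpriced → cash-and-carry (borrow at r, buy the stock and collect the dividends, short the forward).
Profit at T = |F_mkt − F*| = |634.38 − 624.6911| = ₹9.69 per share

₹9.69 per share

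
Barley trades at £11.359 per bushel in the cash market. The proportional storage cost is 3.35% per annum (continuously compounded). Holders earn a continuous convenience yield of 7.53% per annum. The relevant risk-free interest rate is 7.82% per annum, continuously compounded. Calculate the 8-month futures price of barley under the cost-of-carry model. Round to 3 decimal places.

Net carry = r + u − y = 0.0782 + 0.0335 − 0.0753 = 0.0364
F = S·e^((r+u−y)T) = 11.359 · e^(0.0364 × 8/12) = 11.359 · e^0.024267
= 11.359 × 1.024564 = £11.638 per bushel

£11.638 per bushel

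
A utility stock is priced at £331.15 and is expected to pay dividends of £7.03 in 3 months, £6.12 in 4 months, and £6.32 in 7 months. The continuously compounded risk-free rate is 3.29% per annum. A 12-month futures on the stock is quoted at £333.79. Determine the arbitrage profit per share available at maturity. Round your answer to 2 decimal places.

£11.43 per share

PV(dividends) I = 7.03·e^(−0.0329·3/12) + 6.12·e^(−0.0329·4/12) + 6.32·e^(−0.0329·7/12) = 19.2255
Fair futures F* = (S − I)·e^(rT) = (331.15 − 19.2255)·e^0.032900 = 311.9245 × 1.033447 = 322.3574
Market £333.79 > fair 322.3574: forward overpriced → cash-and-carry (borrow at r, buy the stock and collect the dividends, short the forward).
Profit at T = |F_mkt − F*| = |333.79 − 322.3574| = £11.43 per share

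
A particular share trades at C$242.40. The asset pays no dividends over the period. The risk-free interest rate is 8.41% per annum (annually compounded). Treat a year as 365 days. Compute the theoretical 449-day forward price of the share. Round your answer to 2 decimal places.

F = S · (1+r)^T
= 242.40 × 1.104435
F = C$267.72

C$267.72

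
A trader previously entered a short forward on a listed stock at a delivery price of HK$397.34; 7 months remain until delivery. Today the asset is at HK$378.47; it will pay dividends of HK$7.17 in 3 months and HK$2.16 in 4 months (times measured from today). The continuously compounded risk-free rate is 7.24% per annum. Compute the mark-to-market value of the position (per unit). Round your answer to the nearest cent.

HK$11.59

PV(remaining dividends) I = 7.17·e^(−0.0724·3/12) + 2.16·e^(−0.0724·4/12) = 9.1499
Current forward F = (S − I)·e^(rT) = (378.47 − 9.1499)·e^(0.0724·7/12) = 369.3201 × 1.043138 = 385.2518
Value (long) = (F − K)·e^(−rT) = (385.2518 − 397.34) × 0.958646 = -11.5883
Short position value = −(long value) = HK$11.59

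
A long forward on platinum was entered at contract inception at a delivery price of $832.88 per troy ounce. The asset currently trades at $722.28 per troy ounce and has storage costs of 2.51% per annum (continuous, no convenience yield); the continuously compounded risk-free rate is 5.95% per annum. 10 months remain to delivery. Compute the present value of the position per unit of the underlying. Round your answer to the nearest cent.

Current fair forward for the remaining 10 months: F = S·e^((r + u)·T), (r + u) = 0.0595 + 0.0251 = 0.0846
F = 722.28 · e^(0.0846 × 10/12) = 722.28 × 1.073045 = 775.0389
Value of long forward = (F − K)·e^(−rT) = (775.0389 − 832.88) · e^(−0.0595·10/12)
= -57.8411 × 0.951626 = -55.04

-$55.04 per troy ounce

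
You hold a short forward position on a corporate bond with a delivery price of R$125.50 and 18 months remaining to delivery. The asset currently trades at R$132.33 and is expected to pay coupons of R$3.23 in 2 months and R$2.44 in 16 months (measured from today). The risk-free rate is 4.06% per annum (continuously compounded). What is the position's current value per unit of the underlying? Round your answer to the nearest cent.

PV(remaining coupons) I = 3.23·e^(−0.0406·2/12) + 2.44·e^(−0.0406·16/12) = 5.5196
Current forward F = (S − I)·e^(rT) = (132.33 − 5.5196)·e^(0.0406·18/12) = 126.8104 × 1.062793 = 134.7732
Value (long) = (F − K)·e^(−rT) = (134.7732 − 125.50) × 0.940917 = 8.7253
Short position value = −(long value) = -R$8.73

-R$8.73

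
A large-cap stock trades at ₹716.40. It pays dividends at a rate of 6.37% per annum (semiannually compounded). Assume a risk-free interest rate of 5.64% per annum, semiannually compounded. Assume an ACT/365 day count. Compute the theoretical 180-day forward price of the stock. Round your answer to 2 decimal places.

F = S · (1+r/2)^(2T) / (1+q/2)^(2T)
= 716.40 × 1.027808 / 1.031407 = 716.40 × 0.996511
F = ₹713.90

₹713.90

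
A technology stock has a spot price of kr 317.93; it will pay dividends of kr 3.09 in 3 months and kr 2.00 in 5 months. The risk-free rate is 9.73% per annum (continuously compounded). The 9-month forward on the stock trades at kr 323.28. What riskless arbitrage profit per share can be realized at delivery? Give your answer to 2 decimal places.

PV(dividends) I = 3.09·e^(−0.0973·3/12) + 2.00·e^(−0.0973·5/12) = 4.9363
Fair forward F* = (S − I)·e^(rT) = (317.93 − 4.9363)·e^0.072975 = 312.9937 × 1.075704 = 336.6886
Market kr 323.28 < fair 336.6886: forward underpriced → reverse cash-and-carry (short the stock, invest proceeds at r, pay the dividends, go long the forward).
Profit at T = |F_mkt − F*| = |323.28 − 336.6886| = kr 13.41 per share

kr 13.41 per share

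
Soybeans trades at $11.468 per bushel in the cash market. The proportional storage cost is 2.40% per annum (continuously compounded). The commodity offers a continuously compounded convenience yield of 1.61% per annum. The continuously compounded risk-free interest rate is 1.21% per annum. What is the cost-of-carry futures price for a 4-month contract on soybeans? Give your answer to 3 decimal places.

$11.545 per bushel

Net carry = r + u − y = 0.0121 + 0.0240 − 0.0161 = 0.0200
F = S·e^((r+u−y)T) = 11.468 · e^(0.0200 × 4/12) = 11.468 · e^0.006667
= 11.468 × 1.006689 = $11.545 per bushel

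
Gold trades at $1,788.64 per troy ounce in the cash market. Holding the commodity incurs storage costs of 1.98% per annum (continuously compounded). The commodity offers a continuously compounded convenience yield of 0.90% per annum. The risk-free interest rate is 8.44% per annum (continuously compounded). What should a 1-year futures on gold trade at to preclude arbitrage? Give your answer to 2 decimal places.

Net carry = r + u − y = 0.0844 + 0.0198 − 0.0090 = 0.0952
F = S·e^((r+u−y)T) = 1788.64 · e^(0.0952 × 1) = 1788.64 · e^0.09520000
= 1788.64 × 1.09987881 = $1,967.29 per troy ounce

$1,967.29 per troy ounce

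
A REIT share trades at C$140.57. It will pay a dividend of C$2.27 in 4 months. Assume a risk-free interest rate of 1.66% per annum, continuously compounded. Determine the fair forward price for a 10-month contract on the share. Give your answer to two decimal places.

C$140.24

PV(dividends) I = 2.27·e^(−0.0166·4/12)
I = 2.2575
F = (S − I)·e^(rT) = (140.57 − 2.2575) · e^(0.0166·10/12)
= 138.3125 · e^0.013833 = 138.3125 × 1.013929 = C$140.24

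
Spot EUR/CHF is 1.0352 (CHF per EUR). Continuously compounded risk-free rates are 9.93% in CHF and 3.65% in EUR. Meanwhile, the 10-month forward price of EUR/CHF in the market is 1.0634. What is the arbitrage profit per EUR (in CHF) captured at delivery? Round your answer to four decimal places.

Fair forward: F* = S·e^(carry·T), with carry = (r_CHF − r_EUR) = 0.0993 − 0.0365 = 0.0628
F* = 1.0352 · e^(0.0628 × 10/12) = 1.0352 · e^0.052333 = 1.0352 × 1.053727 = 1.0908
Market 1.0634 < fair 1.0908: forward underpriced → reverse cash-and-carry (short spot, go long the forward).
At maturity, profit = |F_mkt − F*| = |1.0634 − 1.0908| = 0.0274 per EUR (in CHF)

0.0274 per EUR (in CHF)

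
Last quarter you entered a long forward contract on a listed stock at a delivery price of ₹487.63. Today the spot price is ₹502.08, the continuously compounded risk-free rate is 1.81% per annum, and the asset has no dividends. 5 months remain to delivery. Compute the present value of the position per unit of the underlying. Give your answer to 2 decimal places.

₹18.11

Current fair forward for the remaining 5 months: F = S·e^(r·T), r = 0.0181
F = 502.08 · e^(0.0181 × 5/12) = 502.08 × 1.007570 = 505.8807
Value of long forward = (F − K)·e^(−rT) = (505.8807 − 487.63) · e^(−0.0181·5/12)
= 18.2507 × 0.992487 = 18.11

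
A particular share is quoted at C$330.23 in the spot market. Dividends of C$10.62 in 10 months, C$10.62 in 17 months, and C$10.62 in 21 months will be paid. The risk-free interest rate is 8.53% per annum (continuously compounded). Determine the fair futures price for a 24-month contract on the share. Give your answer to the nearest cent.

C$357.92

PV(dividends) I = 10.62·e^(−0.0853·10/12) + 10.62·e^(−0.0853·17/12) + 10.62·e^(−0.0853·21/12)
I = 9.8913 + 9.4112 + 9.1473 = 28.4498
F = (S − I)·e^(rT) = (330.23 − 28.4498) · e^(0.0853·24/12)
= 301.7802 · e^0.170600 = 301.7802 × 1.186016 = C$357.92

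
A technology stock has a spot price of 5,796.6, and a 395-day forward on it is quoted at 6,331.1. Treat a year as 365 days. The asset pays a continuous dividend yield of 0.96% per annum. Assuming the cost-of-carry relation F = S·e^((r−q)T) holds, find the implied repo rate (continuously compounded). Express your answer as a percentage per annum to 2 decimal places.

9.11%

From F = S·e^((r−q)T): (r − q) = ln(F/S)/T
ln(6331.1/5796.6) = ln(1.092209) = 0.088202
(r − q) = 0.088202 / (395/365) = 0.081503
r = ln(F/S)/T + q = 0.081503 + 0.0096 = 0.091103
r = 9.11%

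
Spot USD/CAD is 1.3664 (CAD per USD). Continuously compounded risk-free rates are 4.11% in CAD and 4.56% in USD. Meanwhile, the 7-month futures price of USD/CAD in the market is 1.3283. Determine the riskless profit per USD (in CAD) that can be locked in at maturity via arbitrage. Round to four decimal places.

Fair futures: F* = S·e^(carry·T), with carry = (r_CAD − r_USD) = 0.0411 − 0.0456 = -0.0045
F* = 1.3664 · e^(-0.0045 × 7/12) = 1.3664 · e^-0.002625 = 1.3664 × 0.997378 = 1.3628
Market 1.3283 < fair 1.3628: forward underpriced → reverse cash-and-carry (short spot, go long the forward).
At maturity, profit = |F_mkt − F*| = |1.3283 − 1.3628| = 0.0345 per USD (in CAD)

0.0345 per USD (in CAD)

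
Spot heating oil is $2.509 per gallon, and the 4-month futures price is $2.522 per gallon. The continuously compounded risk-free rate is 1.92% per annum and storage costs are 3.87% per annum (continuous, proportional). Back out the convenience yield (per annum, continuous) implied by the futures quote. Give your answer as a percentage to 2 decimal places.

4.24%

F = S·e^((r+u−y)T) ⇒ (r+u−y) = ln(F/S)/T
ln(2.522/2.509) = 0.005168; /T ⇒ 0.015504
y = r + u − ln(F/S)/T = 0.0192 + 0.0387 − 0.015504 = 0.042396
y = 4.24%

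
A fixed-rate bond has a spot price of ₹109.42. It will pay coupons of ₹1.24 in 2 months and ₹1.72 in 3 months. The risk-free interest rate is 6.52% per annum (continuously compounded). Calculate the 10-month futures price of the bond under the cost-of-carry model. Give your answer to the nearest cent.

₹112.45

PV(coupons) I = 1.24·e^(−0.0652·2/12) + 1.72·e^(−0.0652·3/12)
I = 1.2266 + 1.6922 = 2.9188
F = (S − I)·e^(rT) = (109.42 − 2.9188) · e^(0.0652·10/12)
= 106.5012 · e^0.054333 = 106.5012 × 1.055836 = ₹112.45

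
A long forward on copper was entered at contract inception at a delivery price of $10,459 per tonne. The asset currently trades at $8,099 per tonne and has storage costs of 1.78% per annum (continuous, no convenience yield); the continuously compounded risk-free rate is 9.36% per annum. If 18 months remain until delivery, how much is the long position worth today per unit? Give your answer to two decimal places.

-$770.83 per tonne

Current fair forward for the remaining 18 months: F = S·e^((r + u)·T), (r + u) = 0.0936 + 0.0178 = 0.1114
F = 8099 · e^(0.1114 × 18/12) = 8099 × 1.18187245 = 9571.9850
Value of long forward = (F − K)·e^(−rT) = (9571.9850 − 10459) · e^(−0.0936·18/12)
= -887.0150 × 0.86901056 = -770.83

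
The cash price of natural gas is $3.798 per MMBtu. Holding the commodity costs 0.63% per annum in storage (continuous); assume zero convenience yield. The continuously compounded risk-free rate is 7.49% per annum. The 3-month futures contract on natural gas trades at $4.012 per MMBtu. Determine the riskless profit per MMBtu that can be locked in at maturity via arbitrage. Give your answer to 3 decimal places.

$0.136 per MMBtu

Fair futures: F* = S·e^(carry·T), with carry = (r + u) = 0.0749 + 0.0063 = 0.0812
F* = 3.798 · e^(0.0812 × 3/12) = 3.798 · e^0.020300 = 3.798 × 1.020507 = $3.8759
Market $4.012 > fair $3.8759: forward overpriced → cash-and-carry (buy spot, short the forward).
At maturity, profit = |F_mkt − F*| = |4.012 − 3.8759| = $0.136 per MMBtu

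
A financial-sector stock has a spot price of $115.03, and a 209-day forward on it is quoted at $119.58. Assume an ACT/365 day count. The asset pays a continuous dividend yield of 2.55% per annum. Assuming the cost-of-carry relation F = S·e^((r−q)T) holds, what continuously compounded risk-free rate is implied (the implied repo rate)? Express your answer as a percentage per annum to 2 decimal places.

From F = S·e^((r−q)T): (r − q) = ln(F/S)/T
ln(119.58/115.03) = ln(1.039555) = 0.038793
(r − q) = 0.038793 / (209/365) = 0.067749
r = ln(F/S)/T + q = 0.067749 + 0.0255 = 0.093249
r = 9.32%

9.32%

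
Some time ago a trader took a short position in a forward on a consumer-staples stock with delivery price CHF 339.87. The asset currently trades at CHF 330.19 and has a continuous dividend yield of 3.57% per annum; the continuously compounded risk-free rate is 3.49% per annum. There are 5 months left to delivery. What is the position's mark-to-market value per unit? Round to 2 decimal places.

Current fair forward for the remaining 5 months: F = S·e^((r − q)·T), (r − q) = 0.0349 − 0.0357 = -0.0008
F = 330.19 · e^(-0.0008 × 5/12) = 330.19 × 0.999667 = 330.0800
Value of long forward = (F − K)·e^(−rT) = (330.0800 − 339.87) · e^(−0.0349·5/12)
= -9.7900 × 0.985564 = -9.65
Short position value = −(long value) = CHF 9.65

CHF 9.65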